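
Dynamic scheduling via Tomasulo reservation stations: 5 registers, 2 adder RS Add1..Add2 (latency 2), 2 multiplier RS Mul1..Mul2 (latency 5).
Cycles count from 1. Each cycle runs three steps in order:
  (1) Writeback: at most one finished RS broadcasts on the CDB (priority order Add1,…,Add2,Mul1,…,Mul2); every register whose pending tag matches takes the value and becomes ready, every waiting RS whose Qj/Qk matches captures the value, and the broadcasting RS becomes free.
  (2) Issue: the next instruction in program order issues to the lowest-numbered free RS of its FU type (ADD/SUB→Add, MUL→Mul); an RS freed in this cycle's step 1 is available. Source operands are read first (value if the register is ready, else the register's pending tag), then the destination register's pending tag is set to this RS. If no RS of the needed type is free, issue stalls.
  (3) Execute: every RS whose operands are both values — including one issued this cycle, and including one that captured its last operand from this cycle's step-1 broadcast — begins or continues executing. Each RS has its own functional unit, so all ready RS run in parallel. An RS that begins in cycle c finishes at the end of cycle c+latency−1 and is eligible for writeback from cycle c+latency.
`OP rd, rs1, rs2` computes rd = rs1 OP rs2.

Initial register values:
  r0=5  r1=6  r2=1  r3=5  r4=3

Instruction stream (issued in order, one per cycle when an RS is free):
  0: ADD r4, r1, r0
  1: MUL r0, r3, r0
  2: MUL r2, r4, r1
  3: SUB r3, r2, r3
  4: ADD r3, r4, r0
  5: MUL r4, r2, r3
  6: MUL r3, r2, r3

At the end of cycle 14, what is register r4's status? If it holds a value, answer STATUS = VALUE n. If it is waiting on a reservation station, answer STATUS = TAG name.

  c1: issue ADD r4<-Add1  regs: r0:5,r1:6,r2:1,r3:5,r4:Add1
  c2: issue MUL r0<-Mul1  regs: r0:Mul1,r1:6,r2:1,r3:5,r4:Add1
  c3: CDB Add1=11; issue MUL r2<-Mul2  regs: r0:Mul1,r1:6,r2:Mul2,r3:5,r4:11
  c4: issue SUB r3<-Add1  regs: r0:Mul1,r1:6,r2:Mul2,r3:Add1,r4:11
  c5: issue ADD r3<-Add2  regs: r0:Mul1,r1:6,r2:Mul2,r3:Add2,r4:11
  c6: stall  regs: r0:Mul1,r1:6,r2:Mul2,r3:Add2,r4:11
  c7: CDB Mul1=25; issue MUL r4<-Mul1  regs: r0:25,r1:6,r2:Mul2,r3:Add2,r4:Mul1
  c8: CDB Mul2=66; issue MUL r3<-Mul2  regs: r0:25,r1:6,r2:66,r3:Mul2,r4:Mul1
  c9: CDB Add2=36  regs: r0:25,r1:6,r2:66,r3:Mul2,r4:Mul1
  c10: CDB Add1=61  regs: r0:25,r1:6,r2:66,r3:Mul2,r4:Mul1
  c11: -  regs: r0:25,r1:6,r2:66,r3:Mul2,r4:Mul1
  c12: -  regs: r0:25,r1:6,r2:66,r3:Mul2,r4:Mul1
  c13: -  regs: r0:25,r1:6,r2:66,r3:Mul2,r4:Mul1
  c14: CDB Mul1=2376  regs: r0:25,r1:6,r2:66,r3:Mul2,r4:2376

STATUS = VALUE 2376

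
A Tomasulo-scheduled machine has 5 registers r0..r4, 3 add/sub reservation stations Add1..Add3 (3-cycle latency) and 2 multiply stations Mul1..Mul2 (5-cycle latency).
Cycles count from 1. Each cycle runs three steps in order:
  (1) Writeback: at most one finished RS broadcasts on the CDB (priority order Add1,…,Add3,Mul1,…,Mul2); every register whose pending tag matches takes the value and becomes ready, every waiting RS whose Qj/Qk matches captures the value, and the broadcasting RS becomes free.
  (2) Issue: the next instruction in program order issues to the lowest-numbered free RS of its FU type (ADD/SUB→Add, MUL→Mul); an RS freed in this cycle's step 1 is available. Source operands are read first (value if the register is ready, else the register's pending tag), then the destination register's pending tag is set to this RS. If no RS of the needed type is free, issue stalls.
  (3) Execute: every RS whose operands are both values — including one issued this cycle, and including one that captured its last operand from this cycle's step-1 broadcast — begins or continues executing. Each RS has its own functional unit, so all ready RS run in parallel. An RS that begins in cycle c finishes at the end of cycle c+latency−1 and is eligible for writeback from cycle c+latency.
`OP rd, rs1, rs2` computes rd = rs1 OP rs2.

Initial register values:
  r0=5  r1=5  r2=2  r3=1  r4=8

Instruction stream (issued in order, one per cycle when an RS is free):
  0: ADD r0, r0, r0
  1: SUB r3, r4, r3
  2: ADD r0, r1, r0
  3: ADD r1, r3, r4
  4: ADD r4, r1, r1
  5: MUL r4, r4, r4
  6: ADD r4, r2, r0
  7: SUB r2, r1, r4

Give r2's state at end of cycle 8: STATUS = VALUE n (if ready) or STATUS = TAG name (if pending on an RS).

  c1: issue ADD r0<-Add1  regs: r0:Add1,r1:5,r2:2,r3:1,r4:8
  c2: issue SUB r3<-Add2  regs: r0:Add1,r1:5,r2:2,r3:Add2,r4:8
  c3: issue ADD r0<-Add3  regs: r0:Add3,r1:5,r2:2,r3:Add2,r4:8
  c4: CDB Add1=10; issue ADD r1<-Add1  regs: r0:Add3,r1:Add1,r2:2,r3:Add2,r4:8
  c5: CDB Add2=7; issue ADD r4<-Add2  regs: r0:Add3,r1:Add1,r2:2,r3:7,r4:Add2
  c6: issue MUL r4<-Mul1  regs: r0:Add3,r1:Add1,r2:2,r3:7,r4:Mul1
  c7: CDB Add3=15; issue ADD r4<-Add3  regs: r0:15,r1:Add1,r2:2,r3:7,r4:Add3
  c8: CDB Add1=15; issue SUB r2<-Add1  regs: r0:15,r1:15,r2:Add1,r3:7,r4:Add3

STATUS = TAG Add1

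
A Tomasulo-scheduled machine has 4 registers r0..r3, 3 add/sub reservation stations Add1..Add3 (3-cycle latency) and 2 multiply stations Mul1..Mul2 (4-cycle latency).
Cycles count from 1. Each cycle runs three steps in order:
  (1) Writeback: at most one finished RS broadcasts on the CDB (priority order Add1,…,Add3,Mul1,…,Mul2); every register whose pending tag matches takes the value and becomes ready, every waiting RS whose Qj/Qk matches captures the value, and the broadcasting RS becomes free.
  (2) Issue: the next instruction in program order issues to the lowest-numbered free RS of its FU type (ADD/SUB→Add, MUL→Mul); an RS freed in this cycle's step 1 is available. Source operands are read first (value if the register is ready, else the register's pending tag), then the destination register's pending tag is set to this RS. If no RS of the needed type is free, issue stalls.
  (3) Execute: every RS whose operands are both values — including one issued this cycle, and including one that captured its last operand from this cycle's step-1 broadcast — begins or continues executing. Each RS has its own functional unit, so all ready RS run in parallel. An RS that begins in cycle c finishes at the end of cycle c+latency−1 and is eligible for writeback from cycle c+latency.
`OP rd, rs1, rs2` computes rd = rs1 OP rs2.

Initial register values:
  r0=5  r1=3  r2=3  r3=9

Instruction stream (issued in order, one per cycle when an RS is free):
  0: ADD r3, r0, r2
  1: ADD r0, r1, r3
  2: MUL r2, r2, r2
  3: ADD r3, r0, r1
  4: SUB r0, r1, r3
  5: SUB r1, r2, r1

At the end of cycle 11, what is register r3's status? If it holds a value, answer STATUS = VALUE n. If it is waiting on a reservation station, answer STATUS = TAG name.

cycle 1: issue ADD r3<-Add1 // r0:5,r1:3,r2:3,r3:Add1
cycle 2: issue ADD r0<-Add2 // r0:Add2,r1:3,r2:3,r3:Add1
cycle 3: issue MUL r2<-Mul1 // r0:Add2,r1:3,r2:Mul1,r3:Add1
cycle 4: CDB Add1=8; issue ADD r3<-Add1 // r0:Add2,r1:3,r2:Mul1,r3:Add1
cycle 5: issue SUB r0<-Add3 // r0:Add3,r1:3,r2:Mul1,r3:Add1
cycle 6: stall // r0:Add3,r1:3,r2:Mul1,r3:Add1
cycle 7: CDB Add2=11; issue SUB r1<-Add2 // r0:Add3,r1:Add2,r2:Mul1,r3:Add1
cycle 8: CDB Mul1=9 // r0:Add3,r1:Add2,r2:9,r3:Add1
cycle 9: - // r0:Add3,r1:Add2,r2:9,r3:Add1
cycle 10: CDB Add1=14 // r0:Add3,r1:Add2,r2:9,r3:14
cycle 11: CDB Add2=6 // r0:Add3,r1:6,r2:9,r3:14

STATUS = VALUE 14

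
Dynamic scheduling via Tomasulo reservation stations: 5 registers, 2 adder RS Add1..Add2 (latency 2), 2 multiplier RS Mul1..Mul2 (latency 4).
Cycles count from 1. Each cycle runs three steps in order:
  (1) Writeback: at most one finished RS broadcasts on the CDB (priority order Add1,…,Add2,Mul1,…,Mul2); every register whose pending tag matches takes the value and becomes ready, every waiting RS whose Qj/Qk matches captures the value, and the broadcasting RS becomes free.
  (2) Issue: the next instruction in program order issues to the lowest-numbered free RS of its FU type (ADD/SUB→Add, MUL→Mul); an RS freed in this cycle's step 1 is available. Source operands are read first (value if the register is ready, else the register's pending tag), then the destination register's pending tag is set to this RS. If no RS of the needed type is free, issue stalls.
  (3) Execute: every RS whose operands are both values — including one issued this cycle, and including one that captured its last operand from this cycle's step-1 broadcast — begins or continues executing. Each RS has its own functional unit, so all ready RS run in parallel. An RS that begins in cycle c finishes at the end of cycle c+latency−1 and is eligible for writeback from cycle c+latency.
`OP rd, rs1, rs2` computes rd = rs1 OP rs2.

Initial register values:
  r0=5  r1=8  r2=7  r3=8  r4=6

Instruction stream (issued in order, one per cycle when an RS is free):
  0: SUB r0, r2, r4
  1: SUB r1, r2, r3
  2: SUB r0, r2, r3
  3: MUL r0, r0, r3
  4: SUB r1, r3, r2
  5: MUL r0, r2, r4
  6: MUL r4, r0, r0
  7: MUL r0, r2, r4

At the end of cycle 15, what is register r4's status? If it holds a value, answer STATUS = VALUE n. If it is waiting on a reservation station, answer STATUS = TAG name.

cycle 1: issue SUB r0<-Add1 // r0:Add1,r1:8,r2:7,r3:8,r4:6
cycle 2: issue SUB r1<-Add2 // r0:Add1,r1:Add2,r2:7,r3:8,r4:6
cycle 3: CDB Add1=1; issue SUB r0<-Add1 // r0:Add1,r1:Add2,r2:7,r3:8,r4:6
cycle 4: CDB Add2=-1; issue MUL r0<-Mul1 // r0:Mul1,r1:-1,r2:7,r3:8,r4:6
cycle 5: CDB Add1=-1; issue SUB r1<-Add1 // r0:Mul1,r1:Add1,r2:7,r3:8,r4:6
cycle 6: issue MUL r0<-Mul2 // r0:Mul2,r1:Add1,r2:7,r3:8,r4:6
cycle 7: CDB Add1=1; stall // r0:Mul2,r1:1,r2:7,r3:8,r4:6
cycle 8: stall // r0:Mul2,r1:1,r2:7,r3:8,r4:6
cycle 9: CDB Mul1=-8; issue MUL r4<-Mul1 // r0:Mul2,r1:1,r2:7,r3:8,r4:Mul1
cycle 10: CDB Mul2=42; issue MUL r0<-Mul2 // r0:Mul2,r1:1,r2:7,r3:8,r4:Mul1
cycle 11: - // r0:Mul2,r1:1,r2:7,r3:8,r4:Mul1
cycle 12: - // r0:Mul2,r1:1,r2:7,r3:8,r4:Mul1
cycle 13: - // r0:Mul2,r1:1,r2:7,r3:8,r4:Mul1
cycle 14: CDB Mul1=1764 // r0:Mul2,r1:1,r2:7,r3:8,r4:1764
cycle 15: - // r0:Mul2,r1:1,r2:7,r3:8,r4:1764

STATUS = VALUE 1764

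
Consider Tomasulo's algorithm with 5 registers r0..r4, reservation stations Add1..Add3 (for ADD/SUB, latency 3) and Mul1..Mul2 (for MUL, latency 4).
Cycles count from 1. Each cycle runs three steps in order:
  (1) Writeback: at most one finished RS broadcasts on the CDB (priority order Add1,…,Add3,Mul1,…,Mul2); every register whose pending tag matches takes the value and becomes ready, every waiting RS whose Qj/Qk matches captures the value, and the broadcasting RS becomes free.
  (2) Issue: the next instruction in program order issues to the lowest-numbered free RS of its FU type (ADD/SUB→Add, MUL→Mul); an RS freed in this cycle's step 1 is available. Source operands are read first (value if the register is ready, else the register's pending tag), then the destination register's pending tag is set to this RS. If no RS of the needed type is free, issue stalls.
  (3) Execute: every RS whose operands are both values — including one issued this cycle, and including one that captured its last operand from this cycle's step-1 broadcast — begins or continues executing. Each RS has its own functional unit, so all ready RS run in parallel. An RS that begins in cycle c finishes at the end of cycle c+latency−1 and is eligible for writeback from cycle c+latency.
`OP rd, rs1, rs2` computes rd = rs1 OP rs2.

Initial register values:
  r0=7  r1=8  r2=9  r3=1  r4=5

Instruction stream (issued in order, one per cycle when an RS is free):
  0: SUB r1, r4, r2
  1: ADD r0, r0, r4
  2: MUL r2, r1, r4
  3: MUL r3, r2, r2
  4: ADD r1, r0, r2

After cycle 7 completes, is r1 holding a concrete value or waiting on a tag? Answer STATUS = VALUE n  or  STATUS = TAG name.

STATUS = TAG Add1

cycle 1: issue SUB r1<-Add1 // r0:7,r1:Add1,r2:9,r3:1,r4:5
cycle 2: issue ADD r0<-Add2 // r0:Add2,r1:Add1,r2:9,r3:1,r4:5
cycle 3: issue MUL r2<-Mul1 // r0:Add2,r1:Add1,r2:Mul1,r3:1,r4:5
cycle 4: CDB Add1=-4; issue MUL r3<-Mul2 // r0:Add2,r1:-4,r2:Mul1,r3:Mul2,r4:5
cycle 5: CDB Add2=12; issue ADD r1<-Add1 // r0:12,r1:Add1,r2:Mul1,r3:Mul2,r4:5
cycle 6: - // r0:12,r1:Add1,r2:Mul1,r3:Mul2,r4:5
cycle 7: - // r0:12,r1:Add1,r2:Mul1,r3:Mul2,r4:5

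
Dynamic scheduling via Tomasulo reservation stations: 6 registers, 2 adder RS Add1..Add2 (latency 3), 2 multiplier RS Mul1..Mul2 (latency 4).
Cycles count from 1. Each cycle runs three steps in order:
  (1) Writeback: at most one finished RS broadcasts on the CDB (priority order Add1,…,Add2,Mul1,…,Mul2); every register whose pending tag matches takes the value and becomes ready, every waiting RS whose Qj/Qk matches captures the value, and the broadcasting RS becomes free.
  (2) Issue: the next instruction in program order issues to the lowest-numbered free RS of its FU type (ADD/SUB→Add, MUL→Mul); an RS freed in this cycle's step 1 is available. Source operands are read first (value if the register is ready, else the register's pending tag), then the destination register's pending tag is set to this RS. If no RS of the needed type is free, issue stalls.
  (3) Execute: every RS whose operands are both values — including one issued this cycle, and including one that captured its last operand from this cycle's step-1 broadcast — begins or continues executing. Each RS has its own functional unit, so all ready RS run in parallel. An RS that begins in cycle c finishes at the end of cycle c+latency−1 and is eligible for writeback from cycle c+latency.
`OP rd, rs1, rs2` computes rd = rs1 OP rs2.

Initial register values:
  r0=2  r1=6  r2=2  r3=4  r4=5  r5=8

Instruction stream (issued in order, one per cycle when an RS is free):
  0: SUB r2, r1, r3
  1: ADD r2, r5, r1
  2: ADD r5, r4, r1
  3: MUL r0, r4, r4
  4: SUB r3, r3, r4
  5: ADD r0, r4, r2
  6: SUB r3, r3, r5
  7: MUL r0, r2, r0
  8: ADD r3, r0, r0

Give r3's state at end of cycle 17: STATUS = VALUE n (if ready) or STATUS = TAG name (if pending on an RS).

STATUS = VALUE 532

c1: issue SUB r2<-Add1 | r0:2,r1:6,r2:Add1,r3:4,r4:5,r5:8
c2: issue ADD r2<-Add2 | r0:2,r1:6,r2:Add2,r3:4,r4:5,r5:8
c3: stall | r0:2,r1:6,r2:Add2,r3:4,r4:5,r5:8
c4: CDB Add1=2; issue ADD r5<-Add1 | r0:2,r1:6,r2:Add2,r3:4,r4:5,r5:Add1
c5: CDB Add2=14; issue MUL r0<-Mul1 | r0:Mul1,r1:6,r2:14,r3:4,r4:5,r5:Add1
c6: issue SUB r3<-Add2 | r0:Mul1,r1:6,r2:14,r3:Add2,r4:5,r5:Add1
c7: CDB Add1=11; issue ADD r0<-Add1 | r0:Add1,r1:6,r2:14,r3:Add2,r4:5,r5:11
c8: stall | r0:Add1,r1:6,r2:14,r3:Add2,r4:5,r5:11
c9: CDB Add2=-1; issue SUB r3<-Add2 | r0:Add1,r1:6,r2:14,r3:Add2,r4:5,r5:11
c10: CDB Add1=19; issue MUL r0<-Mul2 | r0:Mul2,r1:6,r2:14,r3:Add2,r4:5,r5:11
c11: CDB Mul1=25; issue ADD r3<-Add1 | r0:Mul2,r1:6,r2:14,r3:Add1,r4:5,r5:11
c12: CDB Add2=-12 | r0:Mul2,r1:6,r2:14,r3:Add1,r4:5,r5:11
c13: - | r0:Mul2,r1:6,r2:14,r3:Add1,r4:5,r5:11
c14: CDB Mul2=266 | r0:266,r1:6,r2:14,r3:Add1,r4:5,r5:11
c15: - | r0:266,r1:6,r2:14,r3:Add1,r4:5,r5:11
c16: - | r0:266,r1:6,r2:14,r3:Add1,r4:5,r5:11
c17: CDB Add1=532 | r0:266,r1:6,r2:14,r3:532,r4:5,r5:11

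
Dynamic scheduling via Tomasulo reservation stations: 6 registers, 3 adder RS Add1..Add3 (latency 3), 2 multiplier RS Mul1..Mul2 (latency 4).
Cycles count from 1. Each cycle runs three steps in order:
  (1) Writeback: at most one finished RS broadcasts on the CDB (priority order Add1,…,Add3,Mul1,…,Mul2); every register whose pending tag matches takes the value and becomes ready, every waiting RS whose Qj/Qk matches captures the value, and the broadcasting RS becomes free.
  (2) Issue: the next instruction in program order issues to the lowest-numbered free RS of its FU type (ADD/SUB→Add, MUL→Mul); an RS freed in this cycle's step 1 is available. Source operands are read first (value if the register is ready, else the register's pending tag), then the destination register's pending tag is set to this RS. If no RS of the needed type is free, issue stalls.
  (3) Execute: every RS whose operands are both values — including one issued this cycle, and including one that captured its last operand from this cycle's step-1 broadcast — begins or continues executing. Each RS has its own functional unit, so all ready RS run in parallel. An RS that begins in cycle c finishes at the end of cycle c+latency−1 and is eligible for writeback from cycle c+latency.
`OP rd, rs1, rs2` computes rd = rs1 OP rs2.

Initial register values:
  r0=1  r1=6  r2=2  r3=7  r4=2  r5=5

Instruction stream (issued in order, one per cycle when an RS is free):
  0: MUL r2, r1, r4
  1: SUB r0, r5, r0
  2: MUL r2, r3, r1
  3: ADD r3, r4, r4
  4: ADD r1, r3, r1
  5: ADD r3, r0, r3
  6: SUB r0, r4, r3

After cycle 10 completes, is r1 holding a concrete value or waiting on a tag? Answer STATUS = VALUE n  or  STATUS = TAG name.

STATUS = VALUE 10

c1: issue MUL r2<-Mul1 | r0:1,r1:6,r2:Mul1,r3:7,r4:2,r5:5
c2: issue SUB r0<-Add1 | r0:Add1,r1:6,r2:Mul1,r3:7,r4:2,r5:5
c3: issue MUL r2<-Mul2 | r0:Add1,r1:6,r2:Mul2,r3:7,r4:2,r5:5
c4: issue ADD r3<-Add2 | r0:Add1,r1:6,r2:Mul2,r3:Add2,r4:2,r5:5
c5: CDB Add1=4; issue ADD r1<-Add1 | r0:4,r1:Add1,r2:Mul2,r3:Add2,r4:2,r5:5
c6: CDB Mul1=12; issue ADD r3<-Add3 | r0:4,r1:Add1,r2:Mul2,r3:Add3,r4:2,r5:5
c7: CDB Add2=4; issue SUB r0<-Add2 | r0:Add2,r1:Add1,r2:Mul2,r3:Add3,r4:2,r5:5
c8: CDB Mul2=42 | r0:Add2,r1:Add1,r2:42,r3:Add3,r4:2,r5:5
c9: - | r0:Add2,r1:Add1,r2:42,r3:Add3,r4:2,r5:5
c10: CDB Add1=10 | r0:Add2,r1:10,r2:42,r3:Add3,r4:2,r5:5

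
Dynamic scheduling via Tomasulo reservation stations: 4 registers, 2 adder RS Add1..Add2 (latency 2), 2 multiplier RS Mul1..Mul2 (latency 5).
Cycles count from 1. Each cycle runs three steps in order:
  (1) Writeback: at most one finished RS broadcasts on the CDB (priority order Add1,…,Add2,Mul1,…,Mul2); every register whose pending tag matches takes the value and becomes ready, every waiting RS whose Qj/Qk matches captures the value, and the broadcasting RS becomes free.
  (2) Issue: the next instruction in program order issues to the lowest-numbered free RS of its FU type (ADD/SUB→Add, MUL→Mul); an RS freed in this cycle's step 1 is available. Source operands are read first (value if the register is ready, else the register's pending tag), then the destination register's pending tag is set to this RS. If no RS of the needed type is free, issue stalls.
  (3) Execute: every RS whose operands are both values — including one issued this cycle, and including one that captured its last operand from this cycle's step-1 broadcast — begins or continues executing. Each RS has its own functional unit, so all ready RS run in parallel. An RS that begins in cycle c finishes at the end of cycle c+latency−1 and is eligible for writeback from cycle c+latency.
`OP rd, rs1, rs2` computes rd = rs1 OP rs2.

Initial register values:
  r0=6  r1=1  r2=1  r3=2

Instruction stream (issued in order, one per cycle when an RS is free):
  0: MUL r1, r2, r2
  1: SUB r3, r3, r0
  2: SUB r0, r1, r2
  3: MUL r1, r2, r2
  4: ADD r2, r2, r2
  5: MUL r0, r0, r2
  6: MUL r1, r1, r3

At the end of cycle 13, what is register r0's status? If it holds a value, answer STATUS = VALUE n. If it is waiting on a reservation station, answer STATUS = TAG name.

STATUS = VALUE 0

c1: issue MUL r1<-Mul1 | r0:6,r1:Mul1,r2:1,r3:2
c2: issue SUB r3<-Add1 | r0:6,r1:Mul1,r2:1,r3:Add1
c3: issue SUB r0<-Add2 | r0:Add2,r1:Mul1,r2:1,r3:Add1
c4: CDB Add1=-4; issue MUL r1<-Mul2 | r0:Add2,r1:Mul2,r2:1,r3:-4
c5: issue ADD r2<-Add1 | r0:Add2,r1:Mul2,r2:Add1,r3:-4
c6: CDB Mul1=1; issue MUL r0<-Mul1 | r0:Mul1,r1:Mul2,r2:Add1,r3:-4
c7: CDB Add1=2; stall | r0:Mul1,r1:Mul2,r2:2,r3:-4
c8: CDB Add2=0; stall | r0:Mul1,r1:Mul2,r2:2,r3:-4
c9: CDB Mul2=1; issue MUL r1<-Mul2 | r0:Mul1,r1:Mul2,r2:2,r3:-4
c10: - | r0:Mul1,r1:Mul2,r2:2,r3:-4
c11: - | r0:Mul1,r1:Mul2,r2:2,r3:-4
c12: - | r0:Mul1,r1:Mul2,r2:2,r3:-4
c13: CDB Mul1=0 | r0:0,r1:Mul2,r2:2,r3:-4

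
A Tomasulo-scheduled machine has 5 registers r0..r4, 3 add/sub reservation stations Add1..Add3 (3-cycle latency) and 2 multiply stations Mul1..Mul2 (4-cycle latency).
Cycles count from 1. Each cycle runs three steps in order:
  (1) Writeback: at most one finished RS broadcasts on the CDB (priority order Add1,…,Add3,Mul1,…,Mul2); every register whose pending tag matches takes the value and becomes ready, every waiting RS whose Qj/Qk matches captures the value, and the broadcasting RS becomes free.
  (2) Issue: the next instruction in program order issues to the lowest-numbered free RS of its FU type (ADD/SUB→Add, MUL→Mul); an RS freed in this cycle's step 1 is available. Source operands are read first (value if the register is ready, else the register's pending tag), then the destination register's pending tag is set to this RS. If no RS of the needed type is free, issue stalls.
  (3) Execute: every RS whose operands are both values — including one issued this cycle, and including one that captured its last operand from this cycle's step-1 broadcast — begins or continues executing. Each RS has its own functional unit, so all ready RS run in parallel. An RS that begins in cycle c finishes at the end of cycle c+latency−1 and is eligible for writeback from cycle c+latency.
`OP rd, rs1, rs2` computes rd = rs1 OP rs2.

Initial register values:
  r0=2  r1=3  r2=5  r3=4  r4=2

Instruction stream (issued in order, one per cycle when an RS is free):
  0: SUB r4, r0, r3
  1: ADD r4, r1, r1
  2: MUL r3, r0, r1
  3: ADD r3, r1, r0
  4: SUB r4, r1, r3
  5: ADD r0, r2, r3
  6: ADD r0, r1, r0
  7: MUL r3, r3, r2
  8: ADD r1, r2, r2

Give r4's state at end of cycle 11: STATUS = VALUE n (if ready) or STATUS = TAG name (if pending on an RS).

STATUS = VALUE -2

c1: issue SUB r4<-Add1 | r0:2,r1:3,r2:5,r3:4,r4:Add1
c2: issue ADD r4<-Add2 | r0:2,r1:3,r2:5,r3:4,r4:Add2
c3: issue MUL r3<-Mul1 | r0:2,r1:3,r2:5,r3:Mul1,r4:Add2
c4: CDB Add1=-2; issue ADD r3<-Add1 | r0:2,r1:3,r2:5,r3:Add1,r4:Add2
c5: CDB Add2=6; issue SUB r4<-Add2 | r0:2,r1:3,r2:5,r3:Add1,r4:Add2
c6: issue ADD r0<-Add3 | r0:Add3,r1:3,r2:5,r3:Add1,r4:Add2
c7: CDB Add1=5; issue ADD r0<-Add1 | r0:Add1,r1:3,r2:5,r3:5,r4:Add2
c8: CDB Mul1=6; issue MUL r3<-Mul1 | r0:Add1,r1:3,r2:5,r3:Mul1,r4:Add2
c9: stall | r0:Add1,r1:3,r2:5,r3:Mul1,r4:Add2
c10: CDB Add2=-2; issue ADD r1<-Add2 | r0:Add1,r1:Add2,r2:5,r3:Mul1,r4:-2
c11: CDB Add3=10 | r0:Add1,r1:Add2,r2:5,r3:Mul1,r4:-2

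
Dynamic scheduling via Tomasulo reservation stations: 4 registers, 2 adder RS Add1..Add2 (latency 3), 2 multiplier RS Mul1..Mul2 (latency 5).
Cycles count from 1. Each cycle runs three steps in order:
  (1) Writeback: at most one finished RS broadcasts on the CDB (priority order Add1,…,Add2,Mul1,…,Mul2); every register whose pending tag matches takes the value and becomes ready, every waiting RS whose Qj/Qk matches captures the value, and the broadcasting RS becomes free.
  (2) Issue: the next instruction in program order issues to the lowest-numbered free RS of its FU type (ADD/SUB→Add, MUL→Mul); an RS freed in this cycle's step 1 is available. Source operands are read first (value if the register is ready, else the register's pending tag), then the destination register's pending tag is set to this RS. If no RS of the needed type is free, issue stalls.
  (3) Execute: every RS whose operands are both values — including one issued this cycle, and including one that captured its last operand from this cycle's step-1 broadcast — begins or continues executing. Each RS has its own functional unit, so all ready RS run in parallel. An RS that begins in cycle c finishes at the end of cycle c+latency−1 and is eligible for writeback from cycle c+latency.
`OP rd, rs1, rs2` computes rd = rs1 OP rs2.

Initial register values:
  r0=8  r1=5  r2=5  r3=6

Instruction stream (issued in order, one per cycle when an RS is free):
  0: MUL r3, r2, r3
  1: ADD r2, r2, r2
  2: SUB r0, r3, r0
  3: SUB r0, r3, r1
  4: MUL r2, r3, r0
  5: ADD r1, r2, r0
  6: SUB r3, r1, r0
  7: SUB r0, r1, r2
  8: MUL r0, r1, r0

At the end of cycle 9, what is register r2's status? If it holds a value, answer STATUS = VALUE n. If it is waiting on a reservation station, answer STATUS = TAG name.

c1: issue MUL r3<-Mul1 | r0:8,r1:5,r2:5,r3:Mul1
c2: issue ADD r2<-Add1 | r0:8,r1:5,r2:Add1,r3:Mul1
c3: issue SUB r0<-Add2 | r0:Add2,r1:5,r2:Add1,r3:Mul1
c4: stall | r0:Add2,r1:5,r2:Add1,r3:Mul1
c5: CDB Add1=10; issue SUB r0<-Add1 | r0:Add1,r1:5,r2:10,r3:Mul1
c6: CDB Mul1=30; issue MUL r2<-Mul1 | r0:Add1,r1:5,r2:Mul1,r3:30
c7: stall | r0:Add1,r1:5,r2:Mul1,r3:30
c8: stall | r0:Add1,r1:5,r2:Mul1,r3:30
c9: CDB Add1=25; issue ADD r1<-Add1 | r0:25,r1:Add1,r2:Mul1,r3:30

STATUS = TAG Mul1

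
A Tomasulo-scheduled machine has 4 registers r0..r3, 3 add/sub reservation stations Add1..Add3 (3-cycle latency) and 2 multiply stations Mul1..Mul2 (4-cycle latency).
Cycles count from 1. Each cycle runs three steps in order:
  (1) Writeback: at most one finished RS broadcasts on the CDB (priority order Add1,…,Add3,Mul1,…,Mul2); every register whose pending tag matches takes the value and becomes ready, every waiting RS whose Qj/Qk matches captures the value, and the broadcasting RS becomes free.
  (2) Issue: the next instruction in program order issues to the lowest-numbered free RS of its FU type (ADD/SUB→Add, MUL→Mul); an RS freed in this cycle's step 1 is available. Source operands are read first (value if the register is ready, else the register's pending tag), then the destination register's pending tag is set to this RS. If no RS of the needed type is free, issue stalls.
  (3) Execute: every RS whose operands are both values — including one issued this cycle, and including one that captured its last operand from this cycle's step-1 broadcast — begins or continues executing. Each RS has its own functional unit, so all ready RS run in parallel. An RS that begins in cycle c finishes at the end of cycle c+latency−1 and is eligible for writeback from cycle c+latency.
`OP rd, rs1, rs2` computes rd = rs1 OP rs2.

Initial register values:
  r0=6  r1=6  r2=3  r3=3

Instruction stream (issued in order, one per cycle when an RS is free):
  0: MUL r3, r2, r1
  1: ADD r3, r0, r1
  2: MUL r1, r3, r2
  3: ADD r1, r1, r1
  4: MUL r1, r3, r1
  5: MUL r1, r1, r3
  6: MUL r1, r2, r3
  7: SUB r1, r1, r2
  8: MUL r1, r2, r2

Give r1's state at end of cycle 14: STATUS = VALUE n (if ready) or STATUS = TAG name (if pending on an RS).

STATUS = TAG Mul2

c1: issue MUL r3<-Mul1 | r0:6,r1:6,r2:3,r3:Mul1
c2: issue ADD r3<-Add1 | r0:6,r1:6,r2:3,r3:Add1
c3: issue MUL r1<-Mul2 | r0:6,r1:Mul2,r2:3,r3:Add1
c4: issue ADD r1<-Add2 | r0:6,r1:Add2,r2:3,r3:Add1
c5: CDB Add1=12; stall | r0:6,r1:Add2,r2:3,r3:12
c6: CDB Mul1=18; issue MUL r1<-Mul1 | r0:6,r1:Mul1,r2:3,r3:12
c7: stall | r0:6,r1:Mul1,r2:3,r3:12
c8: stall | r0:6,r1:Mul1,r2:3,r3:12
c9: CDB Mul2=36; issue MUL r1<-Mul2 | r0:6,r1:Mul2,r2:3,r3:12
c10: stall | r0:6,r1:Mul2,r2:3,r3:12
c11: stall | r0:6,r1:Mul2,r2:3,r3:12
c12: CDB Add2=72; stall | r0:6,r1:Mul2,r2:3,r3:12
c13: stall | r0:6,r1:Mul2,r2:3,r3:12
c14: stall | r0:6,r1:Mul2,r2:3,r3:12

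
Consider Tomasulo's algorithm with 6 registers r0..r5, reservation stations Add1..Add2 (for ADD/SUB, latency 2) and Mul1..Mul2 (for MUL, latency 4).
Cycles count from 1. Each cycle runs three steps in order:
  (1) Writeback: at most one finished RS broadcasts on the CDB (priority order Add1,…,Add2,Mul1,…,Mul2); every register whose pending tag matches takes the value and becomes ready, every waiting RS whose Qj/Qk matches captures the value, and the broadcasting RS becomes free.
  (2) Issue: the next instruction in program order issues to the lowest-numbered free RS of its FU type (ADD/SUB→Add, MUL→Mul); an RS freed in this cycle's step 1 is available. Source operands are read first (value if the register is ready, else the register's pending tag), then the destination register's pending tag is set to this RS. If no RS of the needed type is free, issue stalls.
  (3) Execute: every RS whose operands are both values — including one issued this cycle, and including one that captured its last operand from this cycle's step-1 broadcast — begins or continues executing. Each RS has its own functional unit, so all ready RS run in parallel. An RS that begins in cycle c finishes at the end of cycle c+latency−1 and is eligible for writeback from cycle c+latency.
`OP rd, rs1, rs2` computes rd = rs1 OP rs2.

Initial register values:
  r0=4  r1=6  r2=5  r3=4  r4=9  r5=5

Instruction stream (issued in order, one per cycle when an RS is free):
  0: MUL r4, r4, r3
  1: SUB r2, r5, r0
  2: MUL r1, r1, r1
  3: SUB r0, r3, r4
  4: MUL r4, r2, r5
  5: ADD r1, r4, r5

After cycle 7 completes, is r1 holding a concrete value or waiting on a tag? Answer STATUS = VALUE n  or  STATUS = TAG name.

STATUS = TAG Add2

cycle 1: issue MUL r4<-Mul1 // r0:4,r1:6,r2:5,r3:4,r4:Mul1,r5:5
cycle 2: issue SUB r2<-Add1 // r0:4,r1:6,r2:Add1,r3:4,r4:Mul1,r5:5
cycle 3: issue MUL r1<-Mul2 // r0:4,r1:Mul2,r2:Add1,r3:4,r4:Mul1,r5:5
cycle 4: CDB Add1=1; issue SUB r0<-Add1 // r0:Add1,r1:Mul2,r2:1,r3:4,r4:Mul1,r5:5
cycle 5: CDB Mul1=36; issue MUL r4<-Mul1 // r0:Add1,r1:Mul2,r2:1,r3:4,r4:Mul1,r5:5
cycle 6: issue ADD r1<-Add2 // r0:Add1,r1:Add2,r2:1,r3:4,r4:Mul1,r5:5
cycle 7: CDB Add1=-32 // r0:-32,r1:Add2,r2:1,r3:4,r4:Mul1,r5:5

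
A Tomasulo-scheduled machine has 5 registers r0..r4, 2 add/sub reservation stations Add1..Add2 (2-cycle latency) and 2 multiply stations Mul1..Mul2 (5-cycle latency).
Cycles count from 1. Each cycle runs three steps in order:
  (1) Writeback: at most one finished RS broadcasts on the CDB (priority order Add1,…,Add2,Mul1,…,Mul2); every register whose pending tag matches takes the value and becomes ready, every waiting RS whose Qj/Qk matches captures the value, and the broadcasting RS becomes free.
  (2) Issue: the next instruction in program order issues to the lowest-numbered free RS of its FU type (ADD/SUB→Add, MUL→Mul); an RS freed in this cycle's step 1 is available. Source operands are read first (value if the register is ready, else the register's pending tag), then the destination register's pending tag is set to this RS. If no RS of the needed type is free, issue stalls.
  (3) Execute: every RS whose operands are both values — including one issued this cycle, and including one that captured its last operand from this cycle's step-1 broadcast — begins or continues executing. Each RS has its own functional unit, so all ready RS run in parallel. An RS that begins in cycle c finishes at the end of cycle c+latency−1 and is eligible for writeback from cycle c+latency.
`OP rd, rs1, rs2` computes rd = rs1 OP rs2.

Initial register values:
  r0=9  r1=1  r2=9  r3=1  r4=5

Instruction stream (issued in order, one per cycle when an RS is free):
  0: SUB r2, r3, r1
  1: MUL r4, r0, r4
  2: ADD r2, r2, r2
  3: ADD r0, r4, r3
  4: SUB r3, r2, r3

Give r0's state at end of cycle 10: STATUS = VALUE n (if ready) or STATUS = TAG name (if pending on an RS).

  c1: issue SUB r2<-Add1  regs: r0:9,r1:1,r2:Add1,r3:1,r4:5
  c2: issue MUL r4<-Mul1  regs: r0:9,r1:1,r2:Add1,r3:1,r4:Mul1
  c3: CDB Add1=0; issue ADD r2<-Add1  regs: r0:9,r1:1,r2:Add1,r3:1,r4:Mul1
  c4: issue ADD r0<-Add2  regs: r0:Add2,r1:1,r2:Add1,r3:1,r4:Mul1
  c5: CDB Add1=0; issue SUB r3<-Add1  regs: r0:Add2,r1:1,r2:0,r3:Add1,r4:Mul1
  c6: -  regs: r0:Add2,r1:1,r2:0,r3:Add1,r4:Mul1
  c7: CDB Add1=-1  regs: r0:Add2,r1:1,r2:0,r3:-1,r4:Mul1
  c8: CDB Mul1=45  regs: r0:Add2,r1:1,r2:0,r3:-1,r4:45
  c9: -  regs: r0:Add2,r1:1,r2:0,r3:-1,r4:45
  c10: CDB Add2=46  regs: r0:46,r1:1,r2:0,r3:-1,r4:45

STATUS = VALUE 46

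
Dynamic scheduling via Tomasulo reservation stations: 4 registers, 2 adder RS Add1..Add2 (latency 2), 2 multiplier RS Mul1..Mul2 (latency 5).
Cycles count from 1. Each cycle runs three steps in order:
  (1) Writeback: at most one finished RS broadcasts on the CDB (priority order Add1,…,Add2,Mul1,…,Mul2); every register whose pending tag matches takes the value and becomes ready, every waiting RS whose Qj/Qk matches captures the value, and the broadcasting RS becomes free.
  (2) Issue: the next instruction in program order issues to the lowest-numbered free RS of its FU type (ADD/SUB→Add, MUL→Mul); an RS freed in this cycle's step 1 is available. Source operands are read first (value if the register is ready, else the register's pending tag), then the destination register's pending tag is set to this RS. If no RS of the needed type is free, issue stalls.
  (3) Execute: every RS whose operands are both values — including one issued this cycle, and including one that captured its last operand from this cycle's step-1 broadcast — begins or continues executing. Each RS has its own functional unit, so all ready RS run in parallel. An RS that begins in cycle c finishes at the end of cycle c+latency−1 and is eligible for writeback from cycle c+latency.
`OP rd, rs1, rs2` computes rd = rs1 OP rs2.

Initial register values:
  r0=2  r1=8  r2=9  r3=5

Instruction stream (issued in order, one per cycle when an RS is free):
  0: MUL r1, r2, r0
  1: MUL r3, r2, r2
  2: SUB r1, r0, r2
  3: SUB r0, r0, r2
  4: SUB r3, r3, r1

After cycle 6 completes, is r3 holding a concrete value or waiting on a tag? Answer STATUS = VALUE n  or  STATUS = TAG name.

cycle 1: issue MUL r1<-Mul1 // r0:2,r1:Mul1,r2:9,r3:5
cycle 2: issue MUL r3<-Mul2 // r0:2,r1:Mul1,r2:9,r3:Mul2
cycle 3: issue SUB r1<-Add1 // r0:2,r1:Add1,r2:9,r3:Mul2
cycle 4: issue SUB r0<-Add2 // r0:Add2,r1:Add1,r2:9,r3:Mul2
cycle 5: CDB Add1=-7; issue SUB r3<-Add1 // r0:Add2,r1:-7,r2:9,r3:Add1
cycle 6: CDB Add2=-7 // r0:-7,r1:-7,r2:9,r3:Add1

STATUS = TAG Add1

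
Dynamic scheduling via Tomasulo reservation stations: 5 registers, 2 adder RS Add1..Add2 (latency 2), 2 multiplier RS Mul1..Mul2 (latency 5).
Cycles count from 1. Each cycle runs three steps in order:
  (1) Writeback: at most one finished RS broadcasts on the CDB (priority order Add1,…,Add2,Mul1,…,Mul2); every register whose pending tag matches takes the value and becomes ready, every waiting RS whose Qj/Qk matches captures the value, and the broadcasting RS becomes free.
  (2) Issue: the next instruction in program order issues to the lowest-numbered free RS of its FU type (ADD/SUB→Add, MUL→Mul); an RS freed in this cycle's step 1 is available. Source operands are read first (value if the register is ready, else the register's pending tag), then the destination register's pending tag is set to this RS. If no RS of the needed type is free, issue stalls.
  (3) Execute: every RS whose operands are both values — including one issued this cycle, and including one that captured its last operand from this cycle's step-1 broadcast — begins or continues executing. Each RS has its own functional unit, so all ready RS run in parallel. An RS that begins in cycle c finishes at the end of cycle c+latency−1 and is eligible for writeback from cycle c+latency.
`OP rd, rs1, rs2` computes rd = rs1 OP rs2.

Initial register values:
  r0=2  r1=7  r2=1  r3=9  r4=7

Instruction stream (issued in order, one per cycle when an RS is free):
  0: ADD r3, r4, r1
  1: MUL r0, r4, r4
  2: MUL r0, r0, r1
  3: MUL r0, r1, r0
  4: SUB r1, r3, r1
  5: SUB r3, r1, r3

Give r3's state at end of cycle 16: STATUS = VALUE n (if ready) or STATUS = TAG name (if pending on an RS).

STATUS = VALUE -7

  c1: issue ADD r3<-Add1  regs: r0:2,r1:7,r2:1,r3:Add1,r4:7
  c2: issue MUL r0<-Mul1  regs: r0:Mul1,r1:7,r2:1,r3:Add1,r4:7
  c3: CDB Add1=14; issue MUL r0<-Mul2  regs: r0:Mul2,r1:7,r2:1,r3:14,r4:7
  c4: stall  regs: r0:Mul2,r1:7,r2:1,r3:14,r4:7
  c5: stall  regs: r0:Mul2,r1:7,r2:1,r3:14,r4:7
  c6: stall  regs: r0:Mul2,r1:7,r2:1,r3:14,r4:7
  c7: CDB Mul1=49; issue MUL r0<-Mul1  regs: r0:Mul1,r1:7,r2:1,r3:14,r4:7
  c8: issue SUB r1<-Add1  regs: r0:Mul1,r1:Add1,r2:1,r3:14,r4:7
  c9: issue SUB r3<-Add2  regs: r0:Mul1,r1:Add1,r2:1,r3:Add2,r4:7
  c10: CDB Add1=7  regs: r0:Mul1,r1:7,r2:1,r3:Add2,r4:7
  c11: -  regs: r0:Mul1,r1:7,r2:1,r3:Add2,r4:7
  c12: CDB Add2=-7  regs: r0:Mul1,r1:7,r2:1,r3:-7,r4:7
  c13: CDB Mul2=343  regs: r0:Mul1,r1:7,r2:1,r3:-7,r4:7
  c14: -  regs: r0:Mul1,r1:7,r2:1,r3:-7,r4:7
  c15: -  regs: r0:Mul1,r1:7,r2:1,r3:-7,r4:7
  c16: -  regs: r0:Mul1,r1:7,r2:1,r3:-7,r4:7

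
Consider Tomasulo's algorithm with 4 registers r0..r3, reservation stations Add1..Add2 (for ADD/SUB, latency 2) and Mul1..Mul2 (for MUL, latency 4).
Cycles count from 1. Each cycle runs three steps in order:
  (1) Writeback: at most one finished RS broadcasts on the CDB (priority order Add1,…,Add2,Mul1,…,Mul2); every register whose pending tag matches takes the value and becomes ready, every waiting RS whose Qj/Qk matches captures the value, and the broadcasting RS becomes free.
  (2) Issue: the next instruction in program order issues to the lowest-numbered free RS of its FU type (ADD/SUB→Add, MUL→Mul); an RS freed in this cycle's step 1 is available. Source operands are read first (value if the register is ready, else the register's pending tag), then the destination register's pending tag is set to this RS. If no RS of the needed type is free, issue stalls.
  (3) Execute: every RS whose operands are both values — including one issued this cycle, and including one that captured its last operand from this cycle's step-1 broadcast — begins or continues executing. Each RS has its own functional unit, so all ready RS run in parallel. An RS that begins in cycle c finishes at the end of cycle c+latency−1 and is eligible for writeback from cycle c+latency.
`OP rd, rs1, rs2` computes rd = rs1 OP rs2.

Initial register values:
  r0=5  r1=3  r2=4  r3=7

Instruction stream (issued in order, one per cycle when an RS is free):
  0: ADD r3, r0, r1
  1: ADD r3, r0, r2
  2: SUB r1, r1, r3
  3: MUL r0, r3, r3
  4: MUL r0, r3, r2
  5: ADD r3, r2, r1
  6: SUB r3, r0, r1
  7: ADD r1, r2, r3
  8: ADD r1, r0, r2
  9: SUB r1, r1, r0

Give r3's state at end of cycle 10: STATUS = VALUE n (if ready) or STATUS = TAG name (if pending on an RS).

STATUS = TAG Add2

c1: issue ADD r3<-Add1 | r0:5,r1:3,r2:4,r3:Add1
c2: issue ADD r3<-Add2 | r0:5,r1:3,r2:4,r3:Add2
c3: CDB Add1=8; issue SUB r1<-Add1 | r0:5,r1:Add1,r2:4,r3:Add2
c4: CDB Add2=9; issue MUL r0<-Mul1 | r0:Mul1,r1:Add1,r2:4,r3:9
c5: issue MUL r0<-Mul2 | r0:Mul2,r1:Add1,r2:4,r3:9
c6: CDB Add1=-6; issue ADD r3<-Add1 | r0:Mul2,r1:-6,r2:4,r3:Add1
c7: issue SUB r3<-Add2 | r0:Mul2,r1:-6,r2:4,r3:Add2
c8: CDB Add1=-2; issue ADD r1<-Add1 | r0:Mul2,r1:Add1,r2:4,r3:Add2
c9: CDB Mul1=81; stall | r0:Mul2,r1:Add1,r2:4,r3:Add2
c10: CDB Mul2=36; stall | r0:36,r1:Add1,r2:4,r3:Add2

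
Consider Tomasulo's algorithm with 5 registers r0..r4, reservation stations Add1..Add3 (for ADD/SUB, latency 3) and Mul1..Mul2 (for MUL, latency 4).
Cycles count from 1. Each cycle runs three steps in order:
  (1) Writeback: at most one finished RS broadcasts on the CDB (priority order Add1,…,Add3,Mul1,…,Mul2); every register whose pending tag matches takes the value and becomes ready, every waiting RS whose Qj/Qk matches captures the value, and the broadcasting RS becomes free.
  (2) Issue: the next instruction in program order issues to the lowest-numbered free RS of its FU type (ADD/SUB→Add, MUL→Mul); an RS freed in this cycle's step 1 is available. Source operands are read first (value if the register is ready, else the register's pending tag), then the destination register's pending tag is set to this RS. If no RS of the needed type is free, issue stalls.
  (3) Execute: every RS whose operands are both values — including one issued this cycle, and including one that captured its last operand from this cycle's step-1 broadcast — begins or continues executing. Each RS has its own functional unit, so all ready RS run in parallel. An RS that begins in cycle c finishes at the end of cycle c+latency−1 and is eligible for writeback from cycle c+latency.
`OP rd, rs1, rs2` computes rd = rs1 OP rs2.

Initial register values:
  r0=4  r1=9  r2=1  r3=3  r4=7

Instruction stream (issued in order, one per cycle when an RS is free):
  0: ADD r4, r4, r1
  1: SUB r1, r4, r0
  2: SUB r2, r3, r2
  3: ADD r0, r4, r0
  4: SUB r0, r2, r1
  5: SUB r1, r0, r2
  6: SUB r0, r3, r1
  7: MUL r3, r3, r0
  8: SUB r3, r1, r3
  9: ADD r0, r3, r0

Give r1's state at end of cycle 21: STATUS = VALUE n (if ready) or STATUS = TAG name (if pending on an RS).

  c1: issue ADD r4<-Add1  regs: r0:4,r1:9,r2:1,r3:3,r4:Add1
  c2: issue SUB r1<-Add2  regs: r0:4,r1:Add2,r2:1,r3:3,r4:Add1
  c3: issue SUB r2<-Add3  regs: r0:4,r1:Add2,r2:Add3,r3:3,r4:Add1
  c4: CDB Add1=16; issue ADD r0<-Add1  regs: r0:Add1,r1:Add2,r2:Add3,r3:3,r4:16
  c5: stall  regs: r0:Add1,r1:Add2,r2:Add3,r3:3,r4:16
  c6: CDB Add3=2; issue SUB r0<-Add3  regs: r0:Add3,r1:Add2,r2:2,r3:3,r4:16
  c7: CDB Add1=20; issue SUB r1<-Add1  regs: r0:Add3,r1:Add1,r2:2,r3:3,r4:16
  c8: CDB Add2=12; issue SUB r0<-Add2  regs: r0:Add2,r1:Add1,r2:2,r3:3,r4:16
  c9: issue MUL r3<-Mul1  regs: r0:Add2,r1:Add1,r2:2,r3:Mul1,r4:16
  c10: stall  regs: r0:Add2,r1:Add1,r2:2,r3:Mul1,r4:16
  c11: CDB Add3=-10; issue SUB r3<-Add3  regs: r0:Add2,r1:Add1,r2:2,r3:Add3,r4:16
  c12: stall  regs: r0:Add2,r1:Add1,r2:2,r3:Add3,r4:16
  c13: stall  regs: r0:Add2,r1:Add1,r2:2,r3:Add3,r4:16
  c14: CDB Add1=-12; issue ADD r0<-Add1  regs: r0:Add1,r1:-12,r2:2,r3:Add3,r4:16
  c15: -  regs: r0:Add1,r1:-12,r2:2,r3:Add3,r4:16
  c16: -  regs: r0:Add1,r1:-12,r2:2,r3:Add3,r4:16
  c17: CDB Add2=15  regs: r0:Add1,r1:-12,r2:2,r3:Add3,r4:16
  c18: -  regs: r0:Add1,r1:-12,r2:2,r3:Add3,r4:16
  c19: -  regs: r0:Add1,r1:-12,r2:2,r3:Add3,r4:16
  c20: -  regs: r0:Add1,r1:-12,r2:2,r3:Add3,r4:16
  c21: CDB Mul1=45  regs: r0:Add1,r1:-12,r2:2,r3:Add3,r4:16

STATUS = VALUE -12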